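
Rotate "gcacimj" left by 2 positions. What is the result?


Input: "gcacimj", rotate left by 2
First 2 characters: "gc"
Remaining characters: "acimj"
Concatenate remaining + first: "acimj" + "gc" = "acimjgc"

acimjgc


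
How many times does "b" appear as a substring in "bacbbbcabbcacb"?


Searching for "b" in "bacbbbcabbcacb"
Scanning each position:
  Position 0: "b" => MATCH
  Position 1: "a" => no
  Position 2: "c" => no
  Position 3: "b" => MATCH
  Position 4: "b" => MATCH
  Position 5: "b" => MATCH
  Position 6: "c" => no
  Position 7: "a" => no
  Position 8: "b" => MATCH
  Position 9: "b" => MATCH
  Position 10: "c" => no
  Position 11: "a" => no
  Position 12: "c" => no
  Position 13: "b" => MATCH
Total occurrences: 7

7


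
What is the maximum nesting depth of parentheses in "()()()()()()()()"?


Input: "()()()()()()()()"
Tracking depth:
  Position 0 '(': depth becomes 1
  Position 1 ')': depth becomes 0
  Position 2 '(': depth becomes 1
  Position 3 ')': depth becomes 0
  Position 4 '(': depth becomes 1
  Position 5 ')': depth becomes 0
  Position 6 '(': depth becomes 1
  Position 7 ')': depth becomes 0
  Position 8 '(': depth becomes 1
  Position 9 ')': depth becomes 0
  Position 10 '(': depth becomes 1
  Position 11 ')': depth becomes 0
  Position 12 '(': depth becomes 1
  Position 13 ')': depth becomes 0
  Position 14 '(': depth becomes 1
  Position 15 ')': depth becomes 0
Maximum depth reached: 1

1


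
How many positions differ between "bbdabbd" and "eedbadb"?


Comparing "bbdabbd" and "eedbadb" position by position:
  Position 0: 'b' vs 'e' => DIFFER
  Position 1: 'b' vs 'e' => DIFFER
  Position 2: 'd' vs 'd' => same
  Position 3: 'a' vs 'b' => DIFFER
  Position 4: 'b' vs 'a' => DIFFER
  Position 5: 'b' vs 'd' => DIFFER
  Position 6: 'd' vs 'b' => DIFFER
Positions that differ: 6

6


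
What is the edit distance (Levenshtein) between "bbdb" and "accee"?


Computing edit distance: "bbdb" -> "accee"
DP table:
           a    c    c    e    e
      0    1    2    3    4    5
  b   1    1    2    3    4    5
  b   2    2    2    3    4    5
  d   3    3    3    3    4    5
  b   4    4    4    4    4    5
Edit distance = dp[4][5] = 5

5


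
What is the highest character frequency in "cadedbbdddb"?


Input: cadedbbdddb
Character counts:
  'a': 1
  'b': 3
  'c': 1
  'd': 5
  'e': 1
Maximum frequency: 5

5


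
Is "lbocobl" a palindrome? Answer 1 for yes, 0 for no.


Input: lbocobl
Reversed: lbocobl
  Compare pos 0 ('l') with pos 6 ('l'): match
  Compare pos 1 ('b') with pos 5 ('b'): match
  Compare pos 2 ('o') with pos 4 ('o'): match
Result: palindrome

1


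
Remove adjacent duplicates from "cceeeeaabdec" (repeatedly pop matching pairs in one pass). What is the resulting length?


Input: cceeeeaabdec
Stack-based adjacent duplicate removal:
  Read 'c': push. Stack: c
  Read 'c': matches stack top 'c' => pop. Stack: (empty)
  Read 'e': push. Stack: e
  Read 'e': matches stack top 'e' => pop. Stack: (empty)
  Read 'e': push. Stack: e
  Read 'e': matches stack top 'e' => pop. Stack: (empty)
  Read 'a': push. Stack: a
  Read 'a': matches stack top 'a' => pop. Stack: (empty)
  Read 'b': push. Stack: b
  Read 'd': push. Stack: bd
  Read 'e': push. Stack: bde
  Read 'c': push. Stack: bdec
Final stack: "bdec" (length 4)

4


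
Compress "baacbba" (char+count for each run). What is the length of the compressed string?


Input: baacbba
Runs:
  'b' x 1 => "b1"
  'a' x 2 => "a2"
  'c' x 1 => "c1"
  'b' x 2 => "b2"
  'a' x 1 => "a1"
Compressed: "b1a2c1b2a1"
Compressed length: 10

10


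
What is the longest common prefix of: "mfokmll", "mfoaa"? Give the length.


Words: mfokmll, mfoaa
  Position 0: all 'm' => match
  Position 1: all 'f' => match
  Position 2: all 'o' => match
  Position 3: ('k', 'a') => mismatch, stop
LCP = "mfo" (length 3)

3


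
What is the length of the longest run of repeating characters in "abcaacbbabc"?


Input: "abcaacbbabc"
Scanning for longest run:
  Position 1 ('b'): new char, reset run to 1
  Position 2 ('c'): new char, reset run to 1
  Position 3 ('a'): new char, reset run to 1
  Position 4 ('a'): continues run of 'a', length=2
  Position 5 ('c'): new char, reset run to 1
  Position 6 ('b'): new char, reset run to 1
  Position 7 ('b'): continues run of 'b', length=2
  Position 8 ('a'): new char, reset run to 1
  Position 9 ('b'): new char, reset run to 1
  Position 10 ('c'): new char, reset run to 1
Longest run: 'a' with length 2

2


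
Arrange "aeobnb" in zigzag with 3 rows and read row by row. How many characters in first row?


Zigzag "aeobnb" into 3 rows:
Placing characters:
  'a' => row 0
  'e' => row 1
  'o' => row 2
  'b' => row 1
  'n' => row 0
  'b' => row 1
Rows:
  Row 0: "an"
  Row 1: "ebb"
  Row 2: "o"
First row length: 2

2


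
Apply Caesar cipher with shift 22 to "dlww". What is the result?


Caesar cipher: shift "dlww" by 22
  'd' (pos 3) + 22 = pos 25 = 'z'
  'l' (pos 11) + 22 = pos 7 = 'h'
  'w' (pos 22) + 22 = pos 18 = 's'
  'w' (pos 22) + 22 = pos 18 = 's'
Result: zhss

zhss


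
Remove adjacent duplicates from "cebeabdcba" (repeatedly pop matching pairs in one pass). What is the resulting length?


Input: cebeabdcba
Stack-based adjacent duplicate removal:
  Read 'c': push. Stack: c
  Read 'e': push. Stack: ce
  Read 'b': push. Stack: ceb
  Read 'e': push. Stack: cebe
  Read 'a': push. Stack: cebea
  Read 'b': push. Stack: cebeab
  Read 'd': push. Stack: cebeabd
  Read 'c': push. Stack: cebeabdc
  Read 'b': push. Stack: cebeabdcb
  Read 'a': push. Stack: cebeabdcba
Final stack: "cebeabdcba" (length 10)

10


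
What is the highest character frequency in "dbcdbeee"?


Input: dbcdbeee
Character counts:
  'b': 2
  'c': 1
  'd': 2
  'e': 3
Maximum frequency: 3

3


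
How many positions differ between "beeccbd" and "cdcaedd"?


Comparing "beeccbd" and "cdcaedd" position by position:
  Position 0: 'b' vs 'c' => DIFFER
  Position 1: 'e' vs 'd' => DIFFER
  Position 2: 'e' vs 'c' => DIFFER
  Position 3: 'c' vs 'a' => DIFFER
  Position 4: 'c' vs 'e' => DIFFER
  Position 5: 'b' vs 'd' => DIFFER
  Position 6: 'd' vs 'd' => same
Positions that differ: 6

6


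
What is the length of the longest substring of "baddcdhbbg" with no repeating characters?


Input: "baddcdhbbg"
Sliding window (track last position of each char):
  Position 0 ('b'): window [0,0] length 1 -- new best
  Position 1 ('a'): window [0,1] length 2 -- new best
  Position 2 ('d'): window [0,2] length 3 -- new best
  Position 3 ('d'): repeat (last at 2), move window start to 3
  Position 3 ('d'): window [3,3] length 1
  Position 4 ('c'): window [3,4] length 2
  Position 5 ('d'): repeat (last at 3), move window start to 4
  Position 5 ('d'): window [4,5] length 2
  Position 6 ('h'): window [4,6] length 3
  Position 7 ('b'): window [4,7] length 4 -- new best
  Position 8 ('b'): repeat (last at 7), move window start to 8
  Position 8 ('b'): window [8,8] length 1
  Position 9 ('g'): window [8,9] length 2
Longest substring with no repeats: "cdhb" with length 4

4


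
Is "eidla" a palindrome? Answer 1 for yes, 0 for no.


Input: eidla
Reversed: aldie
  Compare pos 0 ('e') with pos 4 ('a'): MISMATCH
  Compare pos 1 ('i') with pos 3 ('l'): MISMATCH
Result: not a palindrome

0


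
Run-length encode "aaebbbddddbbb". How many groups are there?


Input: aaebbbddddbbb
Scanning for consecutive runs:
  Group 1: 'a' x 2 (positions 0-1)
  Group 2: 'e' x 1 (positions 2-2)
  Group 3: 'b' x 3 (positions 3-5)
  Group 4: 'd' x 4 (positions 6-9)
  Group 5: 'b' x 3 (positions 10-12)
Total groups: 5

5


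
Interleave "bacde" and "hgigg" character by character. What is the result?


Interleaving "bacde" and "hgigg":
  Position 0: 'b' from first, 'h' from second => "bh"
  Position 1: 'a' from first, 'g' from second => "ag"
  Position 2: 'c' from first, 'i' from second => "ci"
  Position 3: 'd' from first, 'g' from second => "dg"
  Position 4: 'e' from first, 'g' from second => "eg"
Result: bhagcidgeg

bhagcidgeg


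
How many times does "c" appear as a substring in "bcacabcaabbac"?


Searching for "c" in "bcacabcaabbac"
Scanning each position:
  Position 0: "b" => no
  Position 1: "c" => MATCH
  Position 2: "a" => no
  Position 3: "c" => MATCH
  Position 4: "a" => no
  Position 5: "b" => no
  Position 6: "c" => MATCH
  Position 7: "a" => no
  Position 8: "a" => no
  Position 9: "b" => no
  Position 10: "b" => no
  Position 11: "a" => no
  Position 12: "c" => MATCH
Total occurrences: 4

4


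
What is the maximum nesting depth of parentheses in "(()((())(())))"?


Input: "(()((())(())))"
Tracking depth:
  Position 0 '(': depth becomes 1
  Position 1 '(': depth becomes 2
  Position 2 ')': depth becomes 1
  Position 3 '(': depth becomes 2
  Position 4 '(': depth becomes 3
  Position 5 '(': depth becomes 4
  Position 6 ')': depth becomes 3
  Position 7 ')': depth becomes 2
  Position 8 '(': depth becomes 3
  Position 9 '(': depth becomes 4
  Position 10 ')': depth becomes 3
  Position 11 ')': depth becomes 2
  Position 12 ')': depth becomes 1
  Position 13 ')': depth becomes 0
Maximum depth reached: 4

4


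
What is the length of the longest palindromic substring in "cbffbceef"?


Input: "cbffbceef"
Checking substrings for palindromes:
  [0:6] "cbffbc" (len 6) => palindrome
  [1:5] "bffb" (len 4) => palindrome
  [2:4] "ff" (len 2) => palindrome
  [6:8] "ee" (len 2) => palindrome
Longest palindromic substring: "cbffbc" with length 6

6


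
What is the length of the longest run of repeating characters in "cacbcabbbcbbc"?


Input: "cacbcabbbcbbc"
Scanning for longest run:
  Position 1 ('a'): new char, reset run to 1
  Position 2 ('c'): new char, reset run to 1
  Position 3 ('b'): new char, reset run to 1
  Position 4 ('c'): new char, reset run to 1
  Position 5 ('a'): new char, reset run to 1
  Position 6 ('b'): new char, reset run to 1
  Position 7 ('b'): continues run of 'b', length=2
  Position 8 ('b'): continues run of 'b', length=3
  Position 9 ('c'): new char, reset run to 1
  Position 10 ('b'): new char, reset run to 1
  Position 11 ('b'): continues run of 'b', length=2
  Position 12 ('c'): new char, reset run to 1
Longest run: 'b' with length 3

3


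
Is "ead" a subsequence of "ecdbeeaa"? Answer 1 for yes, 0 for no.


Check if "ead" is a subsequence of "ecdbeeaa"
Greedy scan:
  Position 0 ('e'): matches sub[0] = 'e'
  Position 1 ('c'): no match needed
  Position 2 ('d'): no match needed
  Position 3 ('b'): no match needed
  Position 4 ('e'): no match needed
  Position 5 ('e'): no match needed
  Position 6 ('a'): matches sub[1] = 'a'
  Position 7 ('a'): no match needed
Only matched 2/3 characters => not a subsequence

0


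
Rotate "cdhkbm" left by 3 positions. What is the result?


Input: "cdhkbm", rotate left by 3
First 3 characters: "cdh"
Remaining characters: "kbm"
Concatenate remaining + first: "kbm" + "cdh" = "kbmcdh"

kbmcdh


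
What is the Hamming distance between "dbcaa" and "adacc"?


Comparing "dbcaa" and "adacc" position by position:
  Position 0: 'd' vs 'a' => differ
  Position 1: 'b' vs 'd' => differ
  Position 2: 'c' vs 'a' => differ
  Position 3: 'a' vs 'c' => differ
  Position 4: 'a' vs 'c' => differ
Total differences (Hamming distance): 5

5


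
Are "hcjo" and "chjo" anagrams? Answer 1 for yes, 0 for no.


Strings: "hcjo", "chjo"
Sorted first:  chjo
Sorted second: chjo
Sorted forms match => anagrams

1


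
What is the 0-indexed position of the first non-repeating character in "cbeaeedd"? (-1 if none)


Input: cbeaeedd
Character frequencies:
  'a': 1
  'b': 1
  'c': 1
  'd': 2
  'e': 3
Scanning left to right for freq == 1:
  Position 0 ('c'): unique! => answer = 0

0


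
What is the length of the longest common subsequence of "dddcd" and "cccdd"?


LCS of "dddcd" and "cccdd"
DP table:
           c    c    c    d    d
      0    0    0    0    0    0
  d   0    0    0    0    1    1
  d   0    0    0    0    1    2
  d   0    0    0    0    1    2
  c   0    1    1    1    1    2
  d   0    1    1    1    2    2
LCS length = dp[5][5] = 2

2


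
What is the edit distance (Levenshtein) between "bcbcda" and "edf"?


Computing edit distance: "bcbcda" -> "edf"
DP table:
           e    d    f
      0    1    2    3
  b   1    1    2    3
  c   2    2    2    3
  b   3    3    3    3
  c   4    4    4    4
  d   5    5    4    5
  a   6    6    5    5
Edit distance = dp[6][3] = 5

5


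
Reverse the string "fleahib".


Input: fleahib
Reading characters right to left:
  Position 6: 'b'
  Position 5: 'i'
  Position 4: 'h'
  Position 3: 'a'
  Position 2: 'e'
  Position 1: 'l'
  Position 0: 'f'
Reversed: bihaelf

bihaelf


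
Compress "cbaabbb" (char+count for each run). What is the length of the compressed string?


Input: cbaabbb
Runs:
  'c' x 1 => "c1"
  'b' x 1 => "b1"
  'a' x 2 => "a2"
  'b' x 3 => "b3"
Compressed: "c1b1a2b3"
Compressed length: 8

8


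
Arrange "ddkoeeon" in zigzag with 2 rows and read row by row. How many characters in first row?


Zigzag "ddkoeeon" into 2 rows:
Placing characters:
  'd' => row 0
  'd' => row 1
  'k' => row 0
  'o' => row 1
  'e' => row 0
  'e' => row 1
  'o' => row 0
  'n' => row 1
Rows:
  Row 0: "dkeo"
  Row 1: "doen"
First row length: 4

4


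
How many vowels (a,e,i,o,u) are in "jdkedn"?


Input: jdkedn
Checking each character:
  'j' at position 0: consonant
  'd' at position 1: consonant
  'k' at position 2: consonant
  'e' at position 3: vowel (running total: 1)
  'd' at position 4: consonant
  'n' at position 5: consonant
Total vowels: 1

1


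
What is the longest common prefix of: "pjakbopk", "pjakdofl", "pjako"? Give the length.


Words: pjakbopk, pjakdofl, pjako
  Position 0: all 'p' => match
  Position 1: all 'j' => match
  Position 2: all 'a' => match
  Position 3: all 'k' => match
  Position 4: ('b', 'd', 'o') => mismatch, stop
LCP = "pjak" (length 4)

4


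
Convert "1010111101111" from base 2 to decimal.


Input: "1010111101111" in base 2
Positional expansion:
  Digit '1' (value 1) x 2^12 = 4096
  Digit '0' (value 0) x 2^11 = 0
  Digit '1' (value 1) x 2^10 = 1024
  Digit '0' (value 0) x 2^9 = 0
  Digit '1' (value 1) x 2^8 = 256
  Digit '1' (value 1) x 2^7 = 128
  Digit '1' (value 1) x 2^6 = 64
  Digit '1' (value 1) x 2^5 = 32
  Digit '0' (value 0) x 2^4 = 0
  Digit '1' (value 1) x 2^3 = 8
  Digit '1' (value 1) x 2^2 = 4
  Digit '1' (value 1) x 2^1 = 2
  Digit '1' (value 1) x 2^0 = 1
Sum = 5615

5615


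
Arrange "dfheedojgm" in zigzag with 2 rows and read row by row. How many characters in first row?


Zigzag "dfheedojgm" into 2 rows:
Placing characters:
  'd' => row 0
  'f' => row 1
  'h' => row 0
  'e' => row 1
  'e' => row 0
  'd' => row 1
  'o' => row 0
  'j' => row 1
  'g' => row 0
  'm' => row 1
Rows:
  Row 0: "dheog"
  Row 1: "fedjm"
First row length: 5

5


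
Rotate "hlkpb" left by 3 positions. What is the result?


Input: "hlkpb", rotate left by 3
First 3 characters: "hlk"
Remaining characters: "pb"
Concatenate remaining + first: "pb" + "hlk" = "pbhlk"

pbhlk


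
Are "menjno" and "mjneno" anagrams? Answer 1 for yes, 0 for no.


Strings: "menjno", "mjneno"
Sorted first:  ejmnno
Sorted second: ejmnno
Sorted forms match => anagrams

1


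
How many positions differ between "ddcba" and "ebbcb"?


Comparing "ddcba" and "ebbcb" position by position:
  Position 0: 'd' vs 'e' => DIFFER
  Position 1: 'd' vs 'b' => DIFFER
  Position 2: 'c' vs 'b' => DIFFER
  Position 3: 'b' vs 'c' => DIFFER
  Position 4: 'a' vs 'b' => DIFFER
Positions that differ: 5

5


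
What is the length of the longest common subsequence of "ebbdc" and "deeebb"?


LCS of "ebbdc" and "deeebb"
DP table:
           d    e    e    e    b    b
      0    0    0    0    0    0    0
  e   0    0    1    1    1    1    1
  b   0    0    1    1    1    2    2
  b   0    0    1    1    1    2    3
  d   0    1    1    1    1    2    3
  c   0    1    1    1    1    2    3
LCS length = dp[5][6] = 3

3


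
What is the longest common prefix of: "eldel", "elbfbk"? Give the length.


Words: eldel, elbfbk
  Position 0: all 'e' => match
  Position 1: all 'l' => match
  Position 2: ('d', 'b') => mismatch, stop
LCP = "el" (length 2)

2


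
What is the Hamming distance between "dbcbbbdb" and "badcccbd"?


Comparing "dbcbbbdb" and "badcccbd" position by position:
  Position 0: 'd' vs 'b' => differ
  Position 1: 'b' vs 'a' => differ
  Position 2: 'c' vs 'd' => differ
  Position 3: 'b' vs 'c' => differ
  Position 4: 'b' vs 'c' => differ
  Position 5: 'b' vs 'c' => differ
  Position 6: 'd' vs 'b' => differ
  Position 7: 'b' vs 'd' => differ
Total differences (Hamming distance): 8

8


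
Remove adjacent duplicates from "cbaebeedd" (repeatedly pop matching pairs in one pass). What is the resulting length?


Input: cbaebeedd
Stack-based adjacent duplicate removal:
  Read 'c': push. Stack: c
  Read 'b': push. Stack: cb
  Read 'a': push. Stack: cba
  Read 'e': push. Stack: cbae
  Read 'b': push. Stack: cbaeb
  Read 'e': push. Stack: cbaebe
  Read 'e': matches stack top 'e' => pop. Stack: cbaeb
  Read 'd': push. Stack: cbaebd
  Read 'd': matches stack top 'd' => pop. Stack: cbaeb
Final stack: "cbaeb" (length 5)

5


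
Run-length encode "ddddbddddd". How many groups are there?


Input: ddddbddddd
Scanning for consecutive runs:
  Group 1: 'd' x 4 (positions 0-3)
  Group 2: 'b' x 1 (positions 4-4)
  Group 3: 'd' x 5 (positions 5-9)
Total groups: 3

3


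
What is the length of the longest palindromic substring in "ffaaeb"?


Input: "ffaaeb"
Checking substrings for palindromes:
  [0:2] "ff" (len 2) => palindrome
  [2:4] "aa" (len 2) => palindrome
Longest palindromic substring: "ff" with length 2

2


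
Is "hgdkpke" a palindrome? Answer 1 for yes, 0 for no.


Input: hgdkpke
Reversed: ekpkdgh
  Compare pos 0 ('h') with pos 6 ('e'): MISMATCH
  Compare pos 1 ('g') with pos 5 ('k'): MISMATCH
  Compare pos 2 ('d') with pos 4 ('p'): MISMATCH
Result: not a palindrome

0


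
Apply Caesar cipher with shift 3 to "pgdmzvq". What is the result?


Caesar cipher: shift "pgdmzvq" by 3
  'p' (pos 15) + 3 = pos 18 = 's'
  'g' (pos 6) + 3 = pos 9 = 'j'
  'd' (pos 3) + 3 = pos 6 = 'g'
  'm' (pos 12) + 3 = pos 15 = 'p'
  'z' (pos 25) + 3 = pos 2 = 'c'
  'v' (pos 21) + 3 = pos 24 = 'y'
  'q' (pos 16) + 3 = pos 19 = 't'
Result: sjgpcyt

sjgpcyt


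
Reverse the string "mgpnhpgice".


Input: mgpnhpgice
Reading characters right to left:
  Position 9: 'e'
  Position 8: 'c'
  Position 7: 'i'
  Position 6: 'g'
  Position 5: 'p'
  Position 4: 'h'
  Position 3: 'n'
  Position 2: 'p'
  Position 1: 'g'
  Position 0: 'm'
Reversed: ecigphnpgm

ecigphnpgm


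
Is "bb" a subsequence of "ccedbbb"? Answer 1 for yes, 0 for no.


Check if "bb" is a subsequence of "ccedbbb"
Greedy scan:
  Position 0 ('c'): no match needed
  Position 1 ('c'): no match needed
  Position 2 ('e'): no match needed
  Position 3 ('d'): no match needed
  Position 4 ('b'): matches sub[0] = 'b'
  Position 5 ('b'): matches sub[1] = 'b'
  Position 6 ('b'): no match needed
All 2 characters matched => is a subsequence

1


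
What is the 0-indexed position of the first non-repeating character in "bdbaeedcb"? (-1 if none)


Input: bdbaeedcb
Character frequencies:
  'a': 1
  'b': 3
  'c': 1
  'd': 2
  'e': 2
Scanning left to right for freq == 1:
  Position 0 ('b'): freq=3, skip
  Position 1 ('d'): freq=2, skip
  Position 2 ('b'): freq=3, skip
  Position 3 ('a'): unique! => answer = 3

3


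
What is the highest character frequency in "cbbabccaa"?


Input: cbbabccaa
Character counts:
  'a': 3
  'b': 3
  'c': 3
Maximum frequency: 3

3


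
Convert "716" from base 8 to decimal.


Input: "716" in base 8
Positional expansion:
  Digit '7' (value 7) x 8^2 = 448
  Digit '1' (value 1) x 8^1 = 8
  Digit '6' (value 6) x 8^0 = 6
Sum = 462

462


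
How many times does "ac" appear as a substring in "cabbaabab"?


Searching for "ac" in "cabbaabab"
Scanning each position:
  Position 0: "ca" => no
  Position 1: "ab" => no
  Position 2: "bb" => no
  Position 3: "ba" => no
  Position 4: "aa" => no
  Position 5: "ab" => no
  Position 6: "ba" => no
  Position 7: "ab" => no
Total occurrences: 0

0


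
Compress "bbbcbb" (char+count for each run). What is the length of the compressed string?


Input: bbbcbb
Runs:
  'b' x 3 => "b3"
  'c' x 1 => "c1"
  'b' x 2 => "b2"
Compressed: "b3c1b2"
Compressed length: 6

6


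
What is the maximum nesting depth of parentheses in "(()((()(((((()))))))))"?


Input: "(()((()(((((()))))))))"
Tracking depth:
  Position 0 '(': depth becomes 1
  Position 1 '(': depth becomes 2
  Position 2 ')': depth becomes 1
  Position 3 '(': depth becomes 2
  Position 4 '(': depth becomes 3
  Position 5 '(': depth becomes 4
  Position 6 ')': depth becomes 3
  Position 7 '(': depth becomes 4
  Position 8 '(': depth becomes 5
  Position 9 '(': depth becomes 6
  Position 10 '(': depth becomes 7
  Position 11 '(': depth becomes 8
  Position 12 '(': depth becomes 9
  Position 13 ')': depth becomes 8
  Position 14 ')': depth becomes 7
  Position 15 ')': depth becomes 6
  Position 16 ')': depth becomes 5
  Position 17 ')': depth becomes 4
  Position 18 ')': depth becomes 3
  Position 19 ')': depth becomes 2
  Position 20 ')': depth becomes 1
  Position 21 ')': depth becomes 0
Maximum depth reached: 9

9


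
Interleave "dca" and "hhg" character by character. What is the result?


Interleaving "dca" and "hhg":
  Position 0: 'd' from first, 'h' from second => "dh"
  Position 1: 'c' from first, 'h' from second => "ch"
  Position 2: 'a' from first, 'g' from second => "ag"
Result: dhchag

dhchag


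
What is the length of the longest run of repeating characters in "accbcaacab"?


Input: "accbcaacab"
Scanning for longest run:
  Position 1 ('c'): new char, reset run to 1
  Position 2 ('c'): continues run of 'c', length=2
  Position 3 ('b'): new char, reset run to 1
  Position 4 ('c'): new char, reset run to 1
  Position 5 ('a'): new char, reset run to 1
  Position 6 ('a'): continues run of 'a', length=2
  Position 7 ('c'): new char, reset run to 1
  Position 8 ('a'): new char, reset run to 1
  Position 9 ('b'): new char, reset run to 1
Longest run: 'c' with length 2

2


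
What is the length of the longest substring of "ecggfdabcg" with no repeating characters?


Input: "ecggfdabcg"
Sliding window (track last position of each char):
  Position 0 ('e'): window [0,0] length 1 -- new best
  Position 1 ('c'): window [0,1] length 2 -- new best
  Position 2 ('g'): window [0,2] length 3 -- new best
  Position 3 ('g'): repeat (last at 2), move window start to 3
  Position 3 ('g'): window [3,3] length 1
  Position 4 ('f'): window [3,4] length 2
  Position 5 ('d'): window [3,5] length 3
  Position 6 ('a'): window [3,6] length 4 -- new best
  Position 7 ('b'): window [3,7] length 5 -- new best
  Position 8 ('c'): window [3,8] length 6 -- new best
  Position 9 ('g'): repeat (last at 3), move window start to 4
  Position 9 ('g'): window [4,9] length 6
Longest substring with no repeats: "gfdabc" with length 6

6


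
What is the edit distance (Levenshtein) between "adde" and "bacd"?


Computing edit distance: "adde" -> "bacd"
DP table:
           b    a    c    d
      0    1    2    3    4
  a   1    1    1    2    3
  d   2    2    2    2    2
  d   3    3    3    3    2
  e   4    4    4    4    3
Edit distance = dp[4][4] = 3

3


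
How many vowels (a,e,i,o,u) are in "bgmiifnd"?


Input: bgmiifnd
Checking each character:
  'b' at position 0: consonant
  'g' at position 1: consonant
  'm' at position 2: consonant
  'i' at position 3: vowel (running total: 1)
  'i' at position 4: vowel (running total: 2)
  'f' at position 5: consonant
  'n' at position 6: consonant
  'd' at position 7: consonant
Total vowels: 2

2


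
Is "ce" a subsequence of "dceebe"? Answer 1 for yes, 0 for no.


Check if "ce" is a subsequence of "dceebe"
Greedy scan:
  Position 0 ('d'): no match needed
  Position 1 ('c'): matches sub[0] = 'c'
  Position 2 ('e'): matches sub[1] = 'e'
  Position 3 ('e'): no match needed
  Position 4 ('b'): no match needed
  Position 5 ('e'): no match needed
All 2 characters matched => is a subsequence

1


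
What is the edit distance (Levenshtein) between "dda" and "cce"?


Computing edit distance: "dda" -> "cce"
DP table:
           c    c    e
      0    1    2    3
  d   1    1    2    3
  d   2    2    2    3
  a   3    3    3    3
Edit distance = dp[3][3] = 3

3


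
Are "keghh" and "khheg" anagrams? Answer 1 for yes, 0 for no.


Strings: "keghh", "khheg"
Sorted first:  eghhk
Sorted second: eghhk
Sorted forms match => anagrams

1


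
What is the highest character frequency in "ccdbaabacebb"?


Input: ccdbaabacebb
Character counts:
  'a': 3
  'b': 4
  'c': 3
  'd': 1
  'e': 1
Maximum frequency: 4

4


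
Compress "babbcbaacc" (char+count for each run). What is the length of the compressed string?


Input: babbcbaacc
Runs:
  'b' x 1 => "b1"
  'a' x 1 => "a1"
  'b' x 2 => "b2"
  'c' x 1 => "c1"
  'b' x 1 => "b1"
  'a' x 2 => "a2"
  'c' x 2 => "c2"
Compressed: "b1a1b2c1b1a2c2"
Compressed length: 14

14


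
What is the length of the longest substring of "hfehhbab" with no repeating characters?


Input: "hfehhbab"
Sliding window (track last position of each char):
  Position 0 ('h'): window [0,0] length 1 -- new best
  Position 1 ('f'): window [0,1] length 2 -- new best
  Position 2 ('e'): window [0,2] length 3 -- new best
  Position 3 ('h'): repeat (last at 0), move window start to 1
  Position 3 ('h'): window [1,3] length 3
  Position 4 ('h'): repeat (last at 3), move window start to 4
  Position 4 ('h'): window [4,4] length 1
  Position 5 ('b'): window [4,5] length 2
  Position 6 ('a'): window [4,6] length 3
  Position 7 ('b'): repeat (last at 5), move window start to 6
  Position 7 ('b'): window [6,7] length 2
Longest substring with no repeats: "hfe" with length 3

3


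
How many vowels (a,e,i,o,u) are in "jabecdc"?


Input: jabecdc
Checking each character:
  'j' at position 0: consonant
  'a' at position 1: vowel (running total: 1)
  'b' at position 2: consonant
  'e' at position 3: vowel (running total: 2)
  'c' at position 4: consonant
  'd' at position 5: consonant
  'c' at position 6: consonant
Total vowels: 2

2


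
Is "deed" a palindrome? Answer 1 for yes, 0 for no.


Input: deed
Reversed: deed
  Compare pos 0 ('d') with pos 3 ('d'): match
  Compare pos 1 ('e') with pos 2 ('e'): match
Result: palindrome

1


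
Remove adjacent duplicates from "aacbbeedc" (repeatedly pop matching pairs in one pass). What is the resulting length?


Input: aacbbeedc
Stack-based adjacent duplicate removal:
  Read 'a': push. Stack: a
  Read 'a': matches stack top 'a' => pop. Stack: (empty)
  Read 'c': push. Stack: c
  Read 'b': push. Stack: cb
  Read 'b': matches stack top 'b' => pop. Stack: c
  Read 'e': push. Stack: ce
  Read 'e': matches stack top 'e' => pop. Stack: c
  Read 'd': push. Stack: cd
  Read 'c': push. Stack: cdc
Final stack: "cdc" (length 3)

3


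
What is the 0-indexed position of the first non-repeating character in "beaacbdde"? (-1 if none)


Input: beaacbdde
Character frequencies:
  'a': 2
  'b': 2
  'c': 1
  'd': 2
  'e': 2
Scanning left to right for freq == 1:
  Position 0 ('b'): freq=2, skip
  Position 1 ('e'): freq=2, skip
  Position 2 ('a'): freq=2, skip
  Position 3 ('a'): freq=2, skip
  Position 4 ('c'): unique! => answer = 4

4


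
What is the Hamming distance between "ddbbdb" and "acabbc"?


Comparing "ddbbdb" and "acabbc" position by position:
  Position 0: 'd' vs 'a' => differ
  Position 1: 'd' vs 'c' => differ
  Position 2: 'b' vs 'a' => differ
  Position 3: 'b' vs 'b' => same
  Position 4: 'd' vs 'b' => differ
  Position 5: 'b' vs 'c' => differ
Total differences (Hamming distance): 5

5


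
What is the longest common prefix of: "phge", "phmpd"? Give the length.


Words: phge, phmpd
  Position 0: all 'p' => match
  Position 1: all 'h' => match
  Position 2: ('g', 'm') => mismatch, stop
LCP = "ph" (length 2)

2


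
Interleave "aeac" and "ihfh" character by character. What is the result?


Interleaving "aeac" and "ihfh":
  Position 0: 'a' from first, 'i' from second => "ai"
  Position 1: 'e' from first, 'h' from second => "eh"
  Position 2: 'a' from first, 'f' from second => "af"
  Position 3: 'c' from first, 'h' from second => "ch"
Result: aiehafch

aiehafch


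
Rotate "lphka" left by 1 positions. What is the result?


Input: "lphka", rotate left by 1
First 1 characters: "l"
Remaining characters: "phka"
Concatenate remaining + first: "phka" + "l" = "phkal"

phkal


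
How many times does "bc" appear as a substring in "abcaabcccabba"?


Searching for "bc" in "abcaabcccabba"
Scanning each position:
  Position 0: "ab" => no
  Position 1: "bc" => MATCH
  Position 2: "ca" => no
  Position 3: "aa" => no
  Position 4: "ab" => no
  Position 5: "bc" => MATCH
  Position 6: "cc" => no
  Position 7: "cc" => no
  Position 8: "ca" => no
  Position 9: "ab" => no
  Position 10: "bb" => no
  Position 11: "ba" => no
Total occurrences: 2

2


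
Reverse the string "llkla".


Input: llkla
Reading characters right to left:
  Position 4: 'a'
  Position 3: 'l'
  Position 2: 'k'
  Position 1: 'l'
  Position 0: 'l'
Reversed: alkll

alkll


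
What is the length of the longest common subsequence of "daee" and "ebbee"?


LCS of "daee" and "ebbee"
DP table:
           e    b    b    e    e
      0    0    0    0    0    0
  d   0    0    0    0    0    0
  a   0    0    0    0    0    0
  e   0    1    1    1    1    1
  e   0    1    1    1    2    2
LCS length = dp[4][5] = 2

2


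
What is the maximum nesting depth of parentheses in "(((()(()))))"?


Input: "(((()(()))))"
Tracking depth:
  Position 0 '(': depth becomes 1
  Position 1 '(': depth becomes 2
  Position 2 '(': depth becomes 3
  Position 3 '(': depth becomes 4
  Position 4 ')': depth becomes 3
  Position 5 '(': depth becomes 4
  Position 6 '(': depth becomes 5
  Position 7 ')': depth becomes 4
  Position 8 ')': depth becomes 3
  Position 9 ')': depth becomes 2
  Position 10 ')': depth becomes 1
  Position 11 ')': depth becomes 0
Maximum depth reached: 5

5


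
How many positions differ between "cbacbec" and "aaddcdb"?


Comparing "cbacbec" and "aaddcdb" position by position:
  Position 0: 'c' vs 'a' => DIFFER
  Position 1: 'b' vs 'a' => DIFFER
  Position 2: 'a' vs 'd' => DIFFER
  Position 3: 'c' vs 'd' => DIFFER
  Position 4: 'b' vs 'c' => DIFFER
  Position 5: 'e' vs 'd' => DIFFER
  Position 6: 'c' vs 'b' => DIFFER
Positions that differ: 7

7


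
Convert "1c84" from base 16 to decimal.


Input: "1c84" in base 16
Positional expansion:
  Digit '1' (value 1) x 16^3 = 4096
  Digit 'c' (value 12) x 16^2 = 3072
  Digit '8' (value 8) x 16^1 = 128
  Digit '4' (value 4) x 16^0 = 4
Sum = 7300

7300


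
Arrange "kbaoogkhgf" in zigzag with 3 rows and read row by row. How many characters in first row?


Zigzag "kbaoogkhgf" into 3 rows:
Placing characters:
  'k' => row 0
  'b' => row 1
  'a' => row 2
  'o' => row 1
  'o' => row 0
  'g' => row 1
  'k' => row 2
  'h' => row 1
  'g' => row 0
  'f' => row 1
Rows:
  Row 0: "kog"
  Row 1: "boghf"
  Row 2: "ak"
First row length: 3

3


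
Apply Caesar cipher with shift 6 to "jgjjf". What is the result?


Caesar cipher: shift "jgjjf" by 6
  'j' (pos 9) + 6 = pos 15 = 'p'
  'g' (pos 6) + 6 = pos 12 = 'm'
  'j' (pos 9) + 6 = pos 15 = 'p'
  'j' (pos 9) + 6 = pos 15 = 'p'
  'f' (pos 5) + 6 = pos 11 = 'l'
Result: pmppl

pmppl


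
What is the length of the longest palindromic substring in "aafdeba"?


Input: "aafdeba"
Checking substrings for palindromes:
  [0:2] "aa" (len 2) => palindrome
Longest palindromic substring: "aa" with length 2

2


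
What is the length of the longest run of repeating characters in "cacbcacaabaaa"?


Input: "cacbcacaabaaa"
Scanning for longest run:
  Position 1 ('a'): new char, reset run to 1
  Position 2 ('c'): new char, reset run to 1
  Position 3 ('b'): new char, reset run to 1
  Position 4 ('c'): new char, reset run to 1
  Position 5 ('a'): new char, reset run to 1
  Position 6 ('c'): new char, reset run to 1
  Position 7 ('a'): new char, reset run to 1
  Position 8 ('a'): continues run of 'a', length=2
  Position 9 ('b'): new char, reset run to 1
  Position 10 ('a'): new char, reset run to 1
  Position 11 ('a'): continues run of 'a', length=2
  Position 12 ('a'): continues run of 'a', length=3
Longest run: 'a' with length 3

3


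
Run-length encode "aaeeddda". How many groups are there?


Input: aaeeddda
Scanning for consecutive runs:
  Group 1: 'a' x 2 (positions 0-1)
  Group 2: 'e' x 2 (positions 2-3)
  Group 3: 'd' x 3 (positions 4-6)
  Group 4: 'a' x 1 (positions 7-7)
Total groups: 4

4


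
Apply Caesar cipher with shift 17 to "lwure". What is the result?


Caesar cipher: shift "lwure" by 17
  'l' (pos 11) + 17 = pos 2 = 'c'
  'w' (pos 22) + 17 = pos 13 = 'n'
  'u' (pos 20) + 17 = pos 11 = 'l'
  'r' (pos 17) + 17 = pos 8 = 'i'
  'e' (pos 4) + 17 = pos 21 = 'v'
Result: cnliv

cnliv


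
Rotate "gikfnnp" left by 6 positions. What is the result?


Input: "gikfnnp", rotate left by 6
First 6 characters: "gikfnn"
Remaining characters: "p"
Concatenate remaining + first: "p" + "gikfnn" = "pgikfnn"

pgikfnn


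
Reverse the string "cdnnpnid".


Input: cdnnpnid
Reading characters right to left:
  Position 7: 'd'
  Position 6: 'i'
  Position 5: 'n'
  Position 4: 'p'
  Position 3: 'n'
  Position 2: 'n'
  Position 1: 'd'
  Position 0: 'c'
Reversed: dinpnndc

dinpnndc


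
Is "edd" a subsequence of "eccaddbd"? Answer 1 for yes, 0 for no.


Check if "edd" is a subsequence of "eccaddbd"
Greedy scan:
  Position 0 ('e'): matches sub[0] = 'e'
  Position 1 ('c'): no match needed
  Position 2 ('c'): no match needed
  Position 3 ('a'): no match needed
  Position 4 ('d'): matches sub[1] = 'd'
  Position 5 ('d'): matches sub[2] = 'd'
  Position 6 ('b'): no match needed
  Position 7 ('d'): no match needed
All 3 characters matched => is a subsequence

1


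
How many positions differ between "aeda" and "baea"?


Comparing "aeda" and "baea" position by position:
  Position 0: 'a' vs 'b' => DIFFER
  Position 1: 'e' vs 'a' => DIFFER
  Position 2: 'd' vs 'e' => DIFFER
  Position 3: 'a' vs 'a' => same
Positions that differ: 3

3


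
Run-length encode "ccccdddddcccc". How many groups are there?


Input: ccccdddddcccc
Scanning for consecutive runs:
  Group 1: 'c' x 4 (positions 0-3)
  Group 2: 'd' x 5 (positions 4-8)
  Group 3: 'c' x 4 (positions 9-12)
Total groups: 3

3


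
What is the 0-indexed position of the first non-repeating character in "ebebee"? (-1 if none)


Input: ebebee
Character frequencies:
  'b': 2
  'e': 4
Scanning left to right for freq == 1:
  Position 0 ('e'): freq=4, skip
  Position 1 ('b'): freq=2, skip
  Position 2 ('e'): freq=4, skip
  Position 3 ('b'): freq=2, skip
  Position 4 ('e'): freq=4, skip
  Position 5 ('e'): freq=4, skip
  No unique character found => answer = -1

-1


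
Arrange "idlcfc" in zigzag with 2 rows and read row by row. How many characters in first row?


Zigzag "idlcfc" into 2 rows:
Placing characters:
  'i' => row 0
  'd' => row 1
  'l' => row 0
  'c' => row 1
  'f' => row 0
  'c' => row 1
Rows:
  Row 0: "ilf"
  Row 1: "dcc"
First row length: 3

3


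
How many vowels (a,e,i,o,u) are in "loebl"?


Input: loebl
Checking each character:
  'l' at position 0: consonant
  'o' at position 1: vowel (running total: 1)
  'e' at position 2: vowel (running total: 2)
  'b' at position 3: consonant
  'l' at position 4: consonant
Total vowels: 2

2


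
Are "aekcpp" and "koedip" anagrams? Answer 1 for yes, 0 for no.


Strings: "aekcpp", "koedip"
Sorted first:  acekpp
Sorted second: deikop
Differ at position 0: 'a' vs 'd' => not anagrams

0


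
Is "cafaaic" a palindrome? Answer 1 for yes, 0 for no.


Input: cafaaic
Reversed: ciaafac
  Compare pos 0 ('c') with pos 6 ('c'): match
  Compare pos 1 ('a') with pos 5 ('i'): MISMATCH
  Compare pos 2 ('f') with pos 4 ('a'): MISMATCH
Result: not a palindrome

0


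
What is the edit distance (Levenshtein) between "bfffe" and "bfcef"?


Computing edit distance: "bfffe" -> "bfcef"
DP table:
           b    f    c    e    f
      0    1    2    3    4    5
  b   1    0    1    2    3    4
  f   2    1    0    1    2    3
  f   3    2    1    1    2    2
  f   4    3    2    2    2    2
  e   5    4    3    3    2    3
Edit distance = dp[5][5] = 3

3


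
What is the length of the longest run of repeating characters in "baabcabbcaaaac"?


Input: "baabcabbcaaaac"
Scanning for longest run:
  Position 1 ('a'): new char, reset run to 1
  Position 2 ('a'): continues run of 'a', length=2
  Position 3 ('b'): new char, reset run to 1
  Position 4 ('c'): new char, reset run to 1
  Position 5 ('a'): new char, reset run to 1
  Position 6 ('b'): new char, reset run to 1
  Position 7 ('b'): continues run of 'b', length=2
  Position 8 ('c'): new char, reset run to 1
  Position 9 ('a'): new char, reset run to 1
  Position 10 ('a'): continues run of 'a', length=2
  Position 11 ('a'): continues run of 'a', length=3
  Position 12 ('a'): continues run of 'a', length=4
  Position 13 ('c'): new char, reset run to 1
Longest run: 'a' with length 4

4


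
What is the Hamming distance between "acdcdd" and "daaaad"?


Comparing "acdcdd" and "daaaad" position by position:
  Position 0: 'a' vs 'd' => differ
  Position 1: 'c' vs 'a' => differ
  Position 2: 'd' vs 'a' => differ
  Position 3: 'c' vs 'a' => differ
  Position 4: 'd' vs 'a' => differ
  Position 5: 'd' vs 'd' => same
Total differences (Hamming distance): 5

5


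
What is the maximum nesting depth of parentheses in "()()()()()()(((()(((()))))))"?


Input: "()()()()()()(((()(((()))))))"
Tracking depth:
  Position 0 '(': depth becomes 1
  Position 1 ')': depth becomes 0
  Position 2 '(': depth becomes 1
  Position 3 ')': depth becomes 0
  Position 4 '(': depth becomes 1
  Position 5 ')': depth becomes 0
  Position 6 '(': depth becomes 1
  Position 7 ')': depth becomes 0
  Position 8 '(': depth becomes 1
  Position 9 ')': depth becomes 0
  Position 10 '(': depth becomes 1
  Position 11 ')': depth becomes 0
  Position 12 '(': depth becomes 1
  Position 13 '(': depth becomes 2
  Position 14 '(': depth becomes 3
  Position 15 '(': depth becomes 4
  Position 16 ')': depth becomes 3
  Position 17 '(': depth becomes 4
  Position 18 '(': depth becomes 5
  Position 19 '(': depth becomes 6
  Position 20 '(': depth becomes 7
  Position 21 ')': depth becomes 6
  Position 22 ')': depth becomes 5
  Position 23 ')': depth becomes 4
  Position 24 ')': depth becomes 3
  Position 25 ')': depth becomes 2
  Position 26 ')': depth becomes 1
  Position 27 ')': depth becomes 0
Maximum depth reached: 7

7


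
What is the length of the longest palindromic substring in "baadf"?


Input: "baadf"
Checking substrings for palindromes:
  [1:3] "aa" (len 2) => palindrome
Longest palindromic substring: "aa" with length 2

2


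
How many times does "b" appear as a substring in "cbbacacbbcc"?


Searching for "b" in "cbbacacbbcc"
Scanning each position:
  Position 0: "c" => no
  Position 1: "b" => MATCH
  Position 2: "b" => MATCH
  Position 3: "a" => no
  Position 4: "c" => no
  Position 5: "a" => no
  Position 6: "c" => no
  Position 7: "b" => MATCH
  Position 8: "b" => MATCH
  Position 9: "c" => no
  Position 10: "c" => no
Total occurrences: 4

4


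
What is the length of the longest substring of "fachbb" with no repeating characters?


Input: "fachbb"
Sliding window (track last position of each char):
  Position 0 ('f'): window [0,0] length 1 -- new best
  Position 1 ('a'): window [0,1] length 2 -- new best
  Position 2 ('c'): window [0,2] length 3 -- new best
  Position 3 ('h'): window [0,3] length 4 -- new best
  Position 4 ('b'): window [0,4] length 5 -- new best
  Position 5 ('b'): repeat (last at 4), move window start to 5
  Position 5 ('b'): window [5,5] length 1
Longest substring with no repeats: "fachb" with length 5

5
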